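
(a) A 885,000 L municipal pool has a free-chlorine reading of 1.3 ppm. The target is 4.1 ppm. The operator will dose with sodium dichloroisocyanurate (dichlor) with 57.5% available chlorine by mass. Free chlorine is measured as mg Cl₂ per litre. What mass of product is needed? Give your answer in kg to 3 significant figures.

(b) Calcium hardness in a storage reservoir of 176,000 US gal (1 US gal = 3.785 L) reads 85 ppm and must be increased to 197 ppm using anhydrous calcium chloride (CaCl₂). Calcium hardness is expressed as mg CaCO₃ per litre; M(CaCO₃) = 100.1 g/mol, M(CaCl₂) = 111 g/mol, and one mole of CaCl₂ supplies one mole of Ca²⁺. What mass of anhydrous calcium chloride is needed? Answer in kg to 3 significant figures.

(a) 4.31 kg; (b) 82.7 kg

(a) Chlorine deficit: 4.1 − 1.3 = 2.8 ppm = 2.8 mg/L as Cl₂.
(a) Cl₂ equivalent needed: 2.8 mg/L × 885,000 L = 2,478,000 mg = 2478 g.
(a) Product at 57.5% available chlorine: 2478 / 0.575 = 4310 g.

(b) Volume: 176,000 US gal × 3.785 L/gal = 666,160 L.
(b) Hardness to add: (197 − 85) = 112 mg/L as CaCO₃ × 666,160 L = 74,610 g as CaCO₃.
(b) Moles of Ca²⁺ (1 mol Ca²⁺ ≡ 1 mol CaCO₃): 74,610 / 100.1 g/mol = 745.4 mol.
(b) Mass of CaCl₂: 745.4 × 111 = 82,730 g.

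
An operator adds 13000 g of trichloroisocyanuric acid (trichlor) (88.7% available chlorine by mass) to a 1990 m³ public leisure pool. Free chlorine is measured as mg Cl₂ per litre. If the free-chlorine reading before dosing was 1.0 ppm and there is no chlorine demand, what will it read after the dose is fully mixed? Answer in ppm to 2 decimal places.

Volume: 1990 m³ = 1,990,000 L.
Available chlorine delivered: 13,000 g × 0.887 = 11,530 g as Cl₂.
Concentration rise: 11,530 g / 1,990,000 L = 5.794 mg/L = 5.79 ppm.
Final FC: 1.0 + 5.79 = 6.79 ppm.

6.79 ppm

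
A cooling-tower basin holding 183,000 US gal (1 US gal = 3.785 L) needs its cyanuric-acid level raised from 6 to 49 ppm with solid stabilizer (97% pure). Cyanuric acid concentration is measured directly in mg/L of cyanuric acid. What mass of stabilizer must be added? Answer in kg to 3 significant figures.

Volume: 183,000 US gal × 3.785 L/gal = 692,655 L.
CYA to add: (49 − 6) = 43 mg/L × 692,655 L = 29,780 g cyanuric acid.
At 97% purity: 29,780 / 0.97 = 30,710 g product.

30.7 kg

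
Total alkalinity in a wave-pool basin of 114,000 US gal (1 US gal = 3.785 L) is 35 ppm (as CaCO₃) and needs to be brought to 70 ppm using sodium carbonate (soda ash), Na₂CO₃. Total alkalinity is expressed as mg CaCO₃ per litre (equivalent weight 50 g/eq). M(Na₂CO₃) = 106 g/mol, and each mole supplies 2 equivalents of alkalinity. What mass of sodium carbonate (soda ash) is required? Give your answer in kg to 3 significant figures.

Volume: 114,000 US gal × 3.785 L/gal = 431,490 L.
Alkalinity to add: (70 − 35) = 35 mg/L as CaCO₃ × 431,490 L = 15,100 g as CaCO₃.
Equivalents: 15,100 g ÷ 50 g/eq = 302 eq.
Each mole of Na₂CO₃ supplies 2 eq, so 302 / 2 = 151 mol.
Mass: 151 mol × 106 g/mol = 16,010 g.

16.0 kg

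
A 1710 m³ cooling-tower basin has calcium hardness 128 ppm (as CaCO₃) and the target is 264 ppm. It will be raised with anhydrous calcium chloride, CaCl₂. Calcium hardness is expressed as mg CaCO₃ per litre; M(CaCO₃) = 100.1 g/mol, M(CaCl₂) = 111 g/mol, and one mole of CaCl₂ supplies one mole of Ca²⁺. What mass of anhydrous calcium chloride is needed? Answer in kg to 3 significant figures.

Volume: 1710 m³ = 1,710,000 L.
Hardness to add: (264 − 128) = 136 mg/L as CaCO₃ × 1,710,000 L = 232,600 g as CaCO₃.
Moles of Ca²⁺ (1 mol Ca²⁺ ≡ 1 mol CaCO₃): 232,600 / 100.1 g/mol = 2323 mol.
Mass of CaCl₂: 2323 × 111 = 257,900 g.

258 kg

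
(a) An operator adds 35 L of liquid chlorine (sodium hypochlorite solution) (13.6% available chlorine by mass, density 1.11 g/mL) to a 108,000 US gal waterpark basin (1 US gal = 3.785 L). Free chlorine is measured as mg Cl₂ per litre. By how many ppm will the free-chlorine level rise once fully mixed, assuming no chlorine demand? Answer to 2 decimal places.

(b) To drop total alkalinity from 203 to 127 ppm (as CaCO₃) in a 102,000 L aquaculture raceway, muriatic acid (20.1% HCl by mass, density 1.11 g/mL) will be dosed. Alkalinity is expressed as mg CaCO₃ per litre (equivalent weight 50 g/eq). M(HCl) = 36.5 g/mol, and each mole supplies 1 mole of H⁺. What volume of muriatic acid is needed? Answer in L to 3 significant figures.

(a) Volume: 108,000 US gal × 3.785 L/gal = 408,780 L.
(a) Mass of solution: 35 L × 1000 mL/L × 1.11 g/mL = 38,850 g.
(a) Available chlorine delivered: 38,850 g × 0.136 = 5284 g as Cl₂.
(a) Concentration rise: 5284 g / 408,780 L = 12.93 mg/L = 12.93 ppm.

(b) Alkalinity to neutralize: (203 − 127) = 76 mg/L as CaCO₃ × 102,000 L = 7752 g as CaCO₃.
(b) Equivalents of H⁺ required: 7752 ÷ 50 g/eq = 155 eq = 155 mol HCl.
(b) Mass of HCl: 155 × 36.5 = 5659 g.
(b) Mass of 20.1% solution: 5659 / 0.201 = 28,150 g.
(b) Volume: 28,150 g ÷ 1.11 g/mL = 25,360 mL.

(a) 12.93 ppm; (b) 25.4 L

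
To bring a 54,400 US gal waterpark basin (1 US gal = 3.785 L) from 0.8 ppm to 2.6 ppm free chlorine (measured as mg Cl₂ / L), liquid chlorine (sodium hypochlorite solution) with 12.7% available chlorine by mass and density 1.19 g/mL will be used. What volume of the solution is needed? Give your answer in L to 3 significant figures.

Volume: 54,400 US gal × 3.785 L/gal = 205,904 L.
Chlorine deficit: 2.6 − 0.8 = 1.8 ppm = 1.8 mg/L as Cl₂.
Cl₂ equivalent needed: 1.8 mg/L × 205,904 L = 370,600 mg = 370.6 g.
Product at 12.7% available chlorine: 370.6 / 0.127 = 2918 g.
Volume at density 1.19 g/mL: 2918 g ÷ 1.19 g/mL = 2452 mL.

2.45 L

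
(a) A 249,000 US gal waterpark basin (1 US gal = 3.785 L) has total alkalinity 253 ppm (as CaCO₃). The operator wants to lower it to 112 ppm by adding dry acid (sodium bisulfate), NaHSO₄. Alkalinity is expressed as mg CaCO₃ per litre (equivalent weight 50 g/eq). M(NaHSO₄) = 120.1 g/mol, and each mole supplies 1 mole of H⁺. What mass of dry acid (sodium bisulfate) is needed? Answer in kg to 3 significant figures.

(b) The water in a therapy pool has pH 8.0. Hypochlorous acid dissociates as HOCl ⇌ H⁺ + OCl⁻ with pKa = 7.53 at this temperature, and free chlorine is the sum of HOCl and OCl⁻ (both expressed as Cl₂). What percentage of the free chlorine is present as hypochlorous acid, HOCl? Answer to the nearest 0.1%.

(a) 319 kg; (b) 25.3%

(a) Volume: 249,000 US gal × 3.785 L/gal = 942,465 L.
(a) Alkalinity to neutralize: (253 − 112) = 141 mg/L as CaCO₃ × 942,465 L = 132,900 g as CaCO₃.
(a) Equivalents of H⁺ required: 132,900 ÷ 50 g/eq = 2658 eq = 2658 mol NaHSO₄.
(a) Mass of NaHSO₄: 2658 × 120.1 = 319,200 g.

(b) [OCl⁻]/[HOCl] = 10^(pH − pKa) = 10^(8.0 − 7.53) = 10^0.47 = 2.951.
(b) Fraction as HOCl = 1 / (1 + 2.951) = 0.2531.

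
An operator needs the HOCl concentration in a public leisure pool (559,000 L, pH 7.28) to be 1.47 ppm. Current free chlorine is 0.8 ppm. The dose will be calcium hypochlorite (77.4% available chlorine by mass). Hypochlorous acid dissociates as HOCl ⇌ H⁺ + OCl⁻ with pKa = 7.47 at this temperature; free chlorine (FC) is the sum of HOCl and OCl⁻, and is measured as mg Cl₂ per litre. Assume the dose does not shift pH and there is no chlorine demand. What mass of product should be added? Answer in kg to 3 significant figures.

1.17 kg

[OCl⁻]/[HOCl] = 10^(pH − pKa) = 10^(7.28 − 7.47) = 0.6457; fraction as HOCl = 1/(1 + 0.6457) = 0.6077.
Free chlorine required for 1.47 ppm HOCl: 1.47 / 0.6077 = 2.419 ppm.
FC to add: 2.419 − 0.8 = 1.619 mg/L as Cl₂.
Cl₂ equivalent: 1.619 mg/L × 559,000 L = 905.1 g.
Product at 77.4% available Cl: 905.1 / 0.774 = 1169 g.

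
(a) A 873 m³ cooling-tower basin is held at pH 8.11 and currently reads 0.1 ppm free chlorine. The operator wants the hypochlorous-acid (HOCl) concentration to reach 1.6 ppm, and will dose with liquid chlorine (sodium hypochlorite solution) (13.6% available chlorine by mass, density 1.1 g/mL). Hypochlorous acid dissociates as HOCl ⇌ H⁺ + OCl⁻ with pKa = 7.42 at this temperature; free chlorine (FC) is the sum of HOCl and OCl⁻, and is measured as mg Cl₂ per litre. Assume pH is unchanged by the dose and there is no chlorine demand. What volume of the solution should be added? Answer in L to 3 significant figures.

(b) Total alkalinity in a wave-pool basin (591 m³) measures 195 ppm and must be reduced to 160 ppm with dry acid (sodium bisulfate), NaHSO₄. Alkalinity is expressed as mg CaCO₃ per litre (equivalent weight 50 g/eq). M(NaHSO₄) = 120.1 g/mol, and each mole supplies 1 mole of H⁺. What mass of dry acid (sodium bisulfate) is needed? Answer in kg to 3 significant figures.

(a) 54.5 L; (b) 49.7 kg

(a) Volume: 873 m³ = 873,000 L.
(a) [OCl⁻]/[HOCl] = 10^(pH − pKa) = 10^(8.11 − 7.42) = 4.898; fraction as HOCl = 1/(1 + 4.898) = 0.1696.
(a) Free chlorine required for 1.6 ppm HOCl: 1.6 / 0.1696 = 9.436 ppm.
(a) FC to add: 9.436 − 0.1 = 9.336 mg/L as Cl₂.
(a) Cl₂ equivalent: 9.336 mg/L × 873,000 L = 8151 g.
(a) Product at 13.6% available Cl: 8151 / 0.136 = 59,930 g.
(a) Volume: 59,930 g ÷ 1.1 g/mL = 54,480 mL.

(b) Volume: 591 m³ = 591,000 L.
(b) Alkalinity to neutralize: (195 − 160) = 35 mg/L as CaCO₃ × 591,000 L = 20,680 g as CaCO₃.
(b) Equivalents of H⁺ required: 20,680 ÷ 50 g/eq = 413.7 eq = 413.7 mol NaHSO₄.
(b) Mass of NaHSO₄: 413.7 × 120.1 = 49,690 g.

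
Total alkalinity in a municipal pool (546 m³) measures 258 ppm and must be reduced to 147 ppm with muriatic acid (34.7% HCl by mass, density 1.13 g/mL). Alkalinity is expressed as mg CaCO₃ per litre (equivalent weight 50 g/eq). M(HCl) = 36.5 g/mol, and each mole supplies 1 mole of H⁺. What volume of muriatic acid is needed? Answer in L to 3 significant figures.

113 L

Volume: 546 m³ = 546,000 L.
Alkalinity to neutralize: (258 − 147) = 111 mg/L as CaCO₃ × 546,000 L = 60,610 g as CaCO₃.
Equivalents of H⁺ required: 60,610 ÷ 50 g/eq = 1212 eq = 1212 mol HCl.
Mass of HCl: 1212 × 36.5 = 44,240 g.
Mass of 34.7% solution: 44,240 / 0.347 = 127,500 g.
Volume: 127,500 g ÷ 1.13 g/mL = 112,800 mL.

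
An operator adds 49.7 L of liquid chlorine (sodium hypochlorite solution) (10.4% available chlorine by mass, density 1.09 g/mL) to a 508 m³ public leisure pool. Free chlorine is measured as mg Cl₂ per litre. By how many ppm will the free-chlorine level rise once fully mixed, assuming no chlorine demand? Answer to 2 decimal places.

11.09 ppm

Volume: 508 m³ = 508,000 L.
Mass of solution: 49.7 L × 1000 mL/L × 1.09 g/mL = 54,170 g.
Available chlorine delivered: 54,170 g × 0.104 = 5634 g as Cl₂.
Concentration rise: 5634 g / 508,000 L = 11.09 mg/L = 11.09 ppm.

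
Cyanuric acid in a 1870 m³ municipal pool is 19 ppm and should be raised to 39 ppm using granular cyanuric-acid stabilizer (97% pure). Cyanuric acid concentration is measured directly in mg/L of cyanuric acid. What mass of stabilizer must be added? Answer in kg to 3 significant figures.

38.6 kg

Volume: 1870 m³ = 1,870,000 L.
CYA to add: (39 − 19) = 20 mg/L × 1,870,000 L = 37,400 g cyanuric acid.
At 97% purity: 37,400 / 0.97 = 38,560 g product.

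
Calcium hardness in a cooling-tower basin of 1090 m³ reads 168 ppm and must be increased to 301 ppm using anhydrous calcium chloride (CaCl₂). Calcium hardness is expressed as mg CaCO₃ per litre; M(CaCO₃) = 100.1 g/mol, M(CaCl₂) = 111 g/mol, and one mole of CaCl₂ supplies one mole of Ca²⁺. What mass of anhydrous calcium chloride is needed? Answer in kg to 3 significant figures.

161 kg

Volume: 1090 m³ = 1,090,000 L.
Hardness to add: (301 − 168) = 133 mg/L as CaCO₃ × 1,090,000 L = 145,000 g as CaCO₃.
Moles of Ca²⁺ (1 mol Ca²⁺ ≡ 1 mol CaCO₃): 145,000 / 100.1 g/mol = 1448 mol.
Mass of CaCl₂: 1448 × 111 = 160,800 g.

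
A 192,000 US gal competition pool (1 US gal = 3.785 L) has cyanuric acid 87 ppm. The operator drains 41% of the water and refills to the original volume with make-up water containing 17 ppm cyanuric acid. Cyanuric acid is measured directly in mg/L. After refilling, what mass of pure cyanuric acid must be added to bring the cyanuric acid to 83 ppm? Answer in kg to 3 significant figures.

17.9 kg

Volume: 192,000 US gal × 3.785 L/gal = 726,720 L.
After draining 41% and refilling: 87 × 0.59 + 17 × 0.41 = 58.3 ppm.
Deficit to target: 83 − 58.3 = 24.7 mg/L.
Mass: 24.7 mg/L × 726,720 L = 17,950 g cyanuric acid.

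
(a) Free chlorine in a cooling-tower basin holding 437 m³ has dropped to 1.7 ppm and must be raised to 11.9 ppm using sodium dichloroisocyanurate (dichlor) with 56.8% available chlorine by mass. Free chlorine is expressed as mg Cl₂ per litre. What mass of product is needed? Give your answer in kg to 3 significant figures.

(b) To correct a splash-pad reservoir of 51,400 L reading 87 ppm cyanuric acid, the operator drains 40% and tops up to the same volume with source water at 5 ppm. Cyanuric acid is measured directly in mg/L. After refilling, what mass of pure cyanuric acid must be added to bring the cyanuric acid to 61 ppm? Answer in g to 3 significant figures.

(a) Volume: 437 m³ = 437,000 L.
(a) Chlorine deficit: 11.9 − 1.7 = 10.2 ppm = 10.2 mg/L as Cl₂.
(a) Cl₂ equivalent needed: 10.2 mg/L × 437,000 L = 4,457,000 mg = 4457 g.
(a) Product at 56.8% available chlorine: 4457 / 0.568 = 7848 g.

(b) After draining 40% and refilling: 87 × 0.60 + 5 × 0.40 = 54.2 ppm.
(b) Deficit to target: 61 − 54.2 = 6.8 mg/L.
(b) Mass: 6.8 mg/L × 51,400 L = 349.5 g cyanuric acid.

(a) 7.85 kg; (b) 350 g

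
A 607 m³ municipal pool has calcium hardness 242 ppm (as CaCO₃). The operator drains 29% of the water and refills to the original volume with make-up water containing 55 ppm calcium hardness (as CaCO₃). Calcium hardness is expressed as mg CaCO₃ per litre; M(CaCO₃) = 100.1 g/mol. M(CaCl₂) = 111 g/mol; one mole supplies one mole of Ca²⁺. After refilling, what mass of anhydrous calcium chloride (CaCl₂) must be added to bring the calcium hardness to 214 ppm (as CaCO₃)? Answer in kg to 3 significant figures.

Volume: 607 m³ = 607,000 L.
After draining 29% and refilling: 242 × 0.71 + 55 × 0.29 = 187.77 ppm.
Deficit to target: 214 − 187.77 = 26.23 mg/L.
As CaCO₃: 26.23 mg/L × 607,000 L = 15,920 g; ÷ 100.1 = 159.1 mol Ca²⁺.
Mass: 159.1 × 111 = 17,660 g.

17.7 kg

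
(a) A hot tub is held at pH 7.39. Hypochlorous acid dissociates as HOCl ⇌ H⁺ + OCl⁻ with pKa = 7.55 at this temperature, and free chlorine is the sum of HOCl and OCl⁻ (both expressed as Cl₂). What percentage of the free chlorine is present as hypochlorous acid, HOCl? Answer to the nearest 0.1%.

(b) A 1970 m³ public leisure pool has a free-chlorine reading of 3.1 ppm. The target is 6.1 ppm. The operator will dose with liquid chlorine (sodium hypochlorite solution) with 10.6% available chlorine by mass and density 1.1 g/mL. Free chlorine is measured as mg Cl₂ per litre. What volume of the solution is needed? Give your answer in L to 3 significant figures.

(a) [OCl⁻]/[HOCl] = 10^(pH − pKa) = 10^(7.39 − 7.55) = 10^-0.16 = 0.6918.
(a) Fraction as HOCl = 1 / (1 + 0.6918) = 0.5911.

(b) Volume: 1970 m³ = 1,970,000 L.
(b) Chlorine deficit: 6.1 − 3.1 = 3 ppm = 3 mg/L as Cl₂.
(b) Cl₂ equivalent needed: 3 mg/L × 1,970,000 L = 5,910,000 mg = 5910 g.
(b) Product at 10.6% available chlorine: 5910 / 0.106 = 55,750 g.
(b) Volume at density 1.1 g/mL: 55,750 g ÷ 1.1 g/mL = 50,690 mL.

(a) 59.1%; (b) 50.7 L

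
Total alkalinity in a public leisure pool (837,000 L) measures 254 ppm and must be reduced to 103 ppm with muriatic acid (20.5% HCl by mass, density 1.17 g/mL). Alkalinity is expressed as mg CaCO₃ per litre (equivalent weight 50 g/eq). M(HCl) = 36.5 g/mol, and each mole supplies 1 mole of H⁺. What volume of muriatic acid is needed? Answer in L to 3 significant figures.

Alkalinity to neutralize: (254 − 103) = 151 mg/L as CaCO₃ × 837,000 L = 126,400 g as CaCO₃.
Equivalents of H⁺ required: 126,400 ÷ 50 g/eq = 2528 eq = 2528 mol HCl.
Mass of HCl: 2528 × 36.5 = 92,260 g.
Mass of 20.5% solution: 92,260 / 0.205 = 450,100 g.
Volume: 450,100 g ÷ 1.17 g/mL = 384,700 mL.

385 L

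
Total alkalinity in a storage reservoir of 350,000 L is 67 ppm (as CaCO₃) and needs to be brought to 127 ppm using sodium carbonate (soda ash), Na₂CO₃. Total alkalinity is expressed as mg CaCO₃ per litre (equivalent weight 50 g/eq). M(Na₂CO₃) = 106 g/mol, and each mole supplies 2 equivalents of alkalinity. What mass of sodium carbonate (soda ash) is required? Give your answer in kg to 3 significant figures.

22.3 kg

Alkalinity to add: (127 − 67) = 60 mg/L as CaCO₃ × 350,000 L = 21,000 g as CaCO₃.
Equivalents: 21,000 g ÷ 50 g/eq = 420 eq.
Each mole of Na₂CO₃ supplies 2 eq, so 420 / 2 = 210 mol.
Mass: 210 mol × 106 g/mol = 22,260 g.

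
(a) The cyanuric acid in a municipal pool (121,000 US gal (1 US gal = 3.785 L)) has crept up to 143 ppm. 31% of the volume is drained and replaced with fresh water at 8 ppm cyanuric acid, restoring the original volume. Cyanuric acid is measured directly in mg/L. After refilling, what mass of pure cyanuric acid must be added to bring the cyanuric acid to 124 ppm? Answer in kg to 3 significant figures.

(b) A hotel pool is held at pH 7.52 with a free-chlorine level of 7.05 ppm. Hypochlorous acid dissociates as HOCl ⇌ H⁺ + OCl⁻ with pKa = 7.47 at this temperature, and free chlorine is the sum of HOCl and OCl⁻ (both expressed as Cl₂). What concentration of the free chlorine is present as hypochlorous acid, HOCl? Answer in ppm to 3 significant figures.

(a) 10.5 kg; (b) 3.32 ppm

(a) Volume: 121,000 US gal × 3.785 L/gal = 457,985 L.
(a) After draining 31% and refilling: 143 × 0.69 + 8 × 0.31 = 101.15 ppm.
(a) Deficit to target: 124 − 101.15 = 22.85 mg/L.
(a) Mass: 22.85 mg/L × 457,985 L = 10,460 g cyanuric acid.

(b) [OCl⁻]/[HOCl] = 10^(pH − pKa) = 10^(7.52 − 7.47) = 10^0.05 = 1.122.
(b) Fraction as HOCl = 1 / (1 + 1.122) = 0.4712.
(b) HOCl = 0.4712 × 7.05 ppm = 3.322 ppm.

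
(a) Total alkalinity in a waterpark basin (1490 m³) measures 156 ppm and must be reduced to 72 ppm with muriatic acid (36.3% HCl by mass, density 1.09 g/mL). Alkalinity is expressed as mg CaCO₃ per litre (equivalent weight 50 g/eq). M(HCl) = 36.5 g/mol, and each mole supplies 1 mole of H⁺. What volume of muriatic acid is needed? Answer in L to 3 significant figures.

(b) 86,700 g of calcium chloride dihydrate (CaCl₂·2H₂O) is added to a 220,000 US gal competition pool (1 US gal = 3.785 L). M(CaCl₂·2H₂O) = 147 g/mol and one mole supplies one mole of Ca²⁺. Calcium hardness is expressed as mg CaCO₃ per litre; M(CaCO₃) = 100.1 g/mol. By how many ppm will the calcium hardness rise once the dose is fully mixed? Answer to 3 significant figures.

(a) 231 L; (b) 70.9 ppm

(a) Volume: 1490 m³ = 1,490,000 L.
(a) Alkalinity to neutralize: (156 − 72) = 84 mg/L as CaCO₃ × 1,490,000 L = 125,200 g as CaCO₃.
(a) Equivalents of H⁺ required: 125,200 ÷ 50 g/eq = 2503 eq = 2503 mol HCl.
(a) Mass of HCl: 2503 × 36.5 = 91,370 g.
(a) Mass of 36.3% solution: 91,370 / 0.363 = 251,700 g.
(a) Volume: 251,700 g ÷ 1.09 g/mL = 230,900 mL.

(b) Volume: 220,000 US gal × 3.785 L/gal = 832,700 L.
(b) Moles of Ca²⁺: 86,700 g ÷ 147 g/mol = 589.8 mol.
(b) As CaCO₃: 589.8 mol × 100.1 g/mol = 59,040 g.
(b) Rise: 59,040 g / 832,700 L × 1000 = 70.9 mg/L.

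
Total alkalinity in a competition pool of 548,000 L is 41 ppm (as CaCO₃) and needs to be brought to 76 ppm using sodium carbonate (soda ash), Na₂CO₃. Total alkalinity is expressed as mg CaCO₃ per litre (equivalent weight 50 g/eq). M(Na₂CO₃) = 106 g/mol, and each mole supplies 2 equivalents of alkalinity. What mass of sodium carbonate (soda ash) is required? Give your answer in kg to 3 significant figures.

20.3 kg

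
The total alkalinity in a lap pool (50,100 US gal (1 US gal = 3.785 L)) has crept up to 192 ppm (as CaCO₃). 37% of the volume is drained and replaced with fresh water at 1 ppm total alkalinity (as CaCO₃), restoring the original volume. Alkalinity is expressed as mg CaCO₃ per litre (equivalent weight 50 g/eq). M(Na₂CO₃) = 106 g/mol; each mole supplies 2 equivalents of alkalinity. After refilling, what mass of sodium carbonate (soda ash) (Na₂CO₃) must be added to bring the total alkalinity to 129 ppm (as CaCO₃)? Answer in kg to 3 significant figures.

1.54 kg

Volume: 50,100 US gal × 3.785 L/gal = 189,628 L.
After draining 37% and refilling: 192 × 0.63 + 1 × 0.37 = 121.33 ppm.
Deficit to target: 129 − 121.33 = 7.67 mg/L.
As CaCO₃: 7.67 mg/L × 189,628 L = 1454 g; ÷ 50 g/eq ÷ 2 = 14.54 mol Na₂CO₃.
Mass: 14.54 × 106 = 1542 g.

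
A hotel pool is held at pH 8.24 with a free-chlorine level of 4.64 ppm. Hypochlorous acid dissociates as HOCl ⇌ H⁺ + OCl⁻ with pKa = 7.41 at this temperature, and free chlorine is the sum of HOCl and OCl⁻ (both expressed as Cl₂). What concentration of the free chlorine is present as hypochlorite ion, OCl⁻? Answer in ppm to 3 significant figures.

[OCl⁻]/[HOCl] = 10^(pH − pKa) = 10^(8.24 − 7.41) = 10^0.83 = 6.761.
Fraction as HOCl = 1 / (1 + 6.761) = 0.1289.
OCl⁻ = (1 − 0.1289) × 4.64 ppm = 4.042 ppm.

4.04 ppm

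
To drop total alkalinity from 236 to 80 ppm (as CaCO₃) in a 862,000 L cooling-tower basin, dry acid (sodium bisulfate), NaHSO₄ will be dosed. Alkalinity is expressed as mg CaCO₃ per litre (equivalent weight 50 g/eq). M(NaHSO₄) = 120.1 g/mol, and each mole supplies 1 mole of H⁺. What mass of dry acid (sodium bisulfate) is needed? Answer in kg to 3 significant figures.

323 kg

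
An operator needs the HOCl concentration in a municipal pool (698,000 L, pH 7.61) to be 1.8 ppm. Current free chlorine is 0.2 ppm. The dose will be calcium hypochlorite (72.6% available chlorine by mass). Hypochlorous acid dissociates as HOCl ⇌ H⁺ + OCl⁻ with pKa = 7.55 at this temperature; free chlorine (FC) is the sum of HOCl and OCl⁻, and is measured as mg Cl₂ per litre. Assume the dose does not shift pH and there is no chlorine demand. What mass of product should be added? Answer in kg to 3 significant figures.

3.53 kg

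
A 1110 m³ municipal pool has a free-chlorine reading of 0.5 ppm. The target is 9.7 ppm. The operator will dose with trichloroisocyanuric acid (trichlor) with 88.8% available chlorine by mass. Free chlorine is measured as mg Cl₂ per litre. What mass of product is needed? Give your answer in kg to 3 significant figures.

11.5 kg

Volume: 1110 m³ = 1,110,000 L.
Chlorine deficit: 9.7 − 0.5 = 9.2 ppm = 9.2 mg/L as Cl₂.
Cl₂ equivalent needed: 9.2 mg/L × 1,110,000 L = 10,210,000 mg = 10,210 g.
Product at 88.8% available chlorine: 10,210 / 0.888 = 11,500 g.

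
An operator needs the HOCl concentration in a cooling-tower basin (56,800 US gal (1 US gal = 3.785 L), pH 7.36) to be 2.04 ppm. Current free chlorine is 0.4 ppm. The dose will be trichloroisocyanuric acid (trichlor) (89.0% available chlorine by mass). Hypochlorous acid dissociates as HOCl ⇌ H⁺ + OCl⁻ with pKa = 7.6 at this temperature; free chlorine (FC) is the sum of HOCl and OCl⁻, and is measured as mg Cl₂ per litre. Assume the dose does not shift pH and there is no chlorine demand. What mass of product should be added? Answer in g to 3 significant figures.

Volume: 56,800 US gal × 3.785 L/gal = 214,988 L.
[OCl⁻]/[HOCl] = 10^(pH − pKa) = 10^(7.36 − 7.6) = 0.5754; fraction as HOCl = 1/(1 + 0.5754) = 0.6347.
Free chlorine required for 2.04 ppm HOCl: 2.04 / 0.6347 = 3.214 ppm.
FC to add: 3.214 − 0.4 = 2.814 mg/L as Cl₂.
Cl₂ equivalent: 2.814 mg/L × 214,988 L = 605 g.
Product at 89.0% available Cl: 605 / 0.89 = 679.7 g.

680 g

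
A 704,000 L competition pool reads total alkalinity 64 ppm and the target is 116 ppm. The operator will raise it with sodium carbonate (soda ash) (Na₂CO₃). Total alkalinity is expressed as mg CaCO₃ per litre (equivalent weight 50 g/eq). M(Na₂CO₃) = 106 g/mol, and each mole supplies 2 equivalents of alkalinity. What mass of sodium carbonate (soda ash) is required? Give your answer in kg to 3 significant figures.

38.8 kg

Alkalinity to add: (116 − 64) = 52 mg/L as CaCO₃ × 704,000 L = 36,610 g as CaCO₃.
Equivalents: 36,610 g ÷ 50 g/eq = 732.2 eq.
Each mole of Na₂CO₃ supplies 2 eq, so 732.2 / 2 = 366.1 mol.
Mass: 366.1 mol × 106 g/mol = 38,800 g.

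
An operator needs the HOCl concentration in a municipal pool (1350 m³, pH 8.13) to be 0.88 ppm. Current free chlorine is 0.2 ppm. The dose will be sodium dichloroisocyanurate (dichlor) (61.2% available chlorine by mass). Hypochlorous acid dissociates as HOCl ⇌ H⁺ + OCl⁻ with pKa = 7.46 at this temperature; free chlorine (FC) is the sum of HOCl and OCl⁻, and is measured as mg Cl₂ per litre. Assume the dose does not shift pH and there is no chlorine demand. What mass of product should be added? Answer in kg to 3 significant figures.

10.6 kg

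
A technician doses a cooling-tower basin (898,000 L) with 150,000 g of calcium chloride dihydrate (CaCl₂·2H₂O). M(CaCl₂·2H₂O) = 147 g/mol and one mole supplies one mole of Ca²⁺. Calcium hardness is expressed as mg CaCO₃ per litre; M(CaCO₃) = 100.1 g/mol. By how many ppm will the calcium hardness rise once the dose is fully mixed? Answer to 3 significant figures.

Moles of Ca²⁺: 150,000 g ÷ 147 g/mol = 1020 mol.
As CaCO₃: 1020 mol × 100.1 g/mol = 102,100 g.
Rise: 102,100 g / 898,000 L × 1000 = 113.7 mg/L.

114 ppm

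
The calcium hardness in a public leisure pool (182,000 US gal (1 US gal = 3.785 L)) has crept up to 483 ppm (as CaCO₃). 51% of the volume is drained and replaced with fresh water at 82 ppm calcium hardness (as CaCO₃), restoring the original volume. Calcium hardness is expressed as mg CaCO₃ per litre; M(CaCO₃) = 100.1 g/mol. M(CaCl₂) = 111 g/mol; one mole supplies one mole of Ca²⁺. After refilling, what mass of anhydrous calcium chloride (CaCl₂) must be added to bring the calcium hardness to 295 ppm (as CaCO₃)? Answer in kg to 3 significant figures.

12.6 kg

Volume: 182,000 US gal × 3.785 L/gal = 688,870 L.
After draining 51% and refilling: 483 × 0.49 + 82 × 0.51 = 278.49 ppm.
Deficit to target: 295 − 278.49 = 16.51 mg/L.
As CaCO₃: 16.51 mg/L × 688,870 L = 11,370 g; ÷ 100.1 = 113.6 mol Ca²⁺.
Mass: 113.6 × 111 = 12,610 g.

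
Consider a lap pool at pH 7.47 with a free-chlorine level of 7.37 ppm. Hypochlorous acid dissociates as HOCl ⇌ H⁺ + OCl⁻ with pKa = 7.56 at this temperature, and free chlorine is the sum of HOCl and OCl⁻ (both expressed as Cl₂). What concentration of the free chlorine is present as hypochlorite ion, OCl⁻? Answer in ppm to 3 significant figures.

3.30 ppm

[OCl⁻]/[HOCl] = 10^(pH − pKa) = 10^(7.47 − 7.56) = 10^-0.09 = 0.8128.
Fraction as HOCl = 1 / (1 + 0.8128) = 0.5516.
OCl⁻ = (1 − 0.5516) × 7.37 ppm = 3.305 ppm.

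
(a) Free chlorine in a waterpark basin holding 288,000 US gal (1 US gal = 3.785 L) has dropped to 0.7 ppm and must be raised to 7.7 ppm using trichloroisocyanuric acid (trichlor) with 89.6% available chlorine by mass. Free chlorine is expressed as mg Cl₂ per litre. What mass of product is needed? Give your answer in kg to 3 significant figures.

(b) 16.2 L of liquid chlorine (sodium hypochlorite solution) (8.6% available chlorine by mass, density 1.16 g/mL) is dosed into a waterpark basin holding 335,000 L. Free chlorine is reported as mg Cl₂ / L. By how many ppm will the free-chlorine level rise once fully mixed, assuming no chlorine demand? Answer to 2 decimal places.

(a) Volume: 288,000 US gal × 3.785 L/gal = 1,090,080 L.
(a) Chlorine deficit: 7.7 − 0.7 = 7 ppm = 7 mg/L as Cl₂.
(a) Cl₂ equivalent needed: 7 mg/L × 1,090,080 L = 7,631,000 mg = 7631 g.
(a) Product at 89.6% available chlorine: 7631 / 0.896 = 8516 g.

(b) Mass of solution: 16.2 L × 1000 mL/L × 1.16 g/mL = 18,790 g.
(b) Available chlorine delivered: 18,790 g × 0.086 = 1616 g as Cl₂.
(b) Concentration rise: 1616 g / 335,000 L = 4.824 mg/L = 4.82 ppm.

(a) 8.52 kg; (b) 4.82 ppm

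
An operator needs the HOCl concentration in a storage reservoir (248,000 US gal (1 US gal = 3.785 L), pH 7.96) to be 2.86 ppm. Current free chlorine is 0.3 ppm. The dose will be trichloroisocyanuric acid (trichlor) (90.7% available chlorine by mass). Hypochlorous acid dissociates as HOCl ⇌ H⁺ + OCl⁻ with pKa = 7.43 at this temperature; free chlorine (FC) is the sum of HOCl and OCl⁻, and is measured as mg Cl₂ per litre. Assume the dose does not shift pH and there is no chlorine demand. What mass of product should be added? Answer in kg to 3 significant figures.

12.7 kg

Volume: 248,000 US gal × 3.785 L/gal = 938,680 L.
[OCl⁻]/[HOCl] = 10^(pH − pKa) = 10^(7.96 − 7.43) = 3.388; fraction as HOCl = 1/(1 + 3.388) = 0.2279.
Free chlorine required for 2.86 ppm HOCl: 2.86 / 0.2279 = 12.55 ppm.
FC to add: 12.55 − 0.3 = 12.25 mg/L as Cl₂.
Cl₂ equivalent: 12.25 mg/L × 938,680 L = 11,500 g.
Product at 90.7% available Cl: 11,500 / 0.907 = 12,680 g.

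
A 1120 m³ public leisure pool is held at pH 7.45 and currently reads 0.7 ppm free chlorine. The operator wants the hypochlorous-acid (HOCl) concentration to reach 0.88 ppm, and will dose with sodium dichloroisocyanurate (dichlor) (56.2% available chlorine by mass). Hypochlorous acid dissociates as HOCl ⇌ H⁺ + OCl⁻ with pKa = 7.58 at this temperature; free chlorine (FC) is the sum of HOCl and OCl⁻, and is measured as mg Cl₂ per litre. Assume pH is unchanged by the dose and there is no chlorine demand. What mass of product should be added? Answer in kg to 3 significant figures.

1.66 kg

Volume: 1120 m³ = 1,120,000 L.
[OCl⁻]/[HOCl] = 10^(pH − pKa) = 10^(7.45 − 7.58) = 0.7413; fraction as HOCl = 1/(1 + 0.7413) = 0.5743.
Free chlorine required for 0.88 ppm HOCl: 0.88 / 0.5743 = 1.532 ppm.
FC to add: 1.532 − 0.7 = 0.8324 mg/L as Cl₂.
Cl₂ equivalent: 0.8324 mg/L × 1,120,000 L = 932.2 g.
Product at 56.2% available Cl: 932.2 / 0.562 = 1659 g.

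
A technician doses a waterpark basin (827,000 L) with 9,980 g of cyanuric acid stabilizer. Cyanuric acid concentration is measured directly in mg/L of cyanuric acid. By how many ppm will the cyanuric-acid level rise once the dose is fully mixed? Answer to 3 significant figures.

Rise: 9,980 g / 827,000 L × 1000 = 12.07 mg/L.

12.1 ppm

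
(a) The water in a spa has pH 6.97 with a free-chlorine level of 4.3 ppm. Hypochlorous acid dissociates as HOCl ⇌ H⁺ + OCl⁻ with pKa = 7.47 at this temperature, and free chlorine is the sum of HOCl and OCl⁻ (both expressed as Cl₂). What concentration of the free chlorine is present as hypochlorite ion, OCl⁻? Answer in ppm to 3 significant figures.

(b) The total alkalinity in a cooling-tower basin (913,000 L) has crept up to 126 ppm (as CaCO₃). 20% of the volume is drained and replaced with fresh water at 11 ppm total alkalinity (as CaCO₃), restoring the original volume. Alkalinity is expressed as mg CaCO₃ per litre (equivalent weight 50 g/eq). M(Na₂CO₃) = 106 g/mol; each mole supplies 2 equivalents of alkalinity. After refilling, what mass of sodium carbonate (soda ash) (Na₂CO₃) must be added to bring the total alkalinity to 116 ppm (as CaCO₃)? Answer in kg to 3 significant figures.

(a) 1.03 ppm; (b) 12.6 kg

(a) [OCl⁻]/[HOCl] = 10^(pH − pKa) = 10^(6.97 − 7.47) = 10^-0.50 = 0.3162.
(a) Fraction as HOCl = 1 / (1 + 0.3162) = 0.7597.
(a) OCl⁻ = (1 − 0.7597) × 4.3 ppm = 1.033 ppm.

(b) After draining 20% and refilling: 126 × 0.80 + 11 × 0.20 = 103 ppm.
(b) Deficit to target: 116 − 103 = 13 mg/L.
(b) As CaCO₃: 13 mg/L × 913,000 L = 11,870 g; ÷ 50 g/eq ÷ 2 = 118.7 mol Na₂CO₃.
(b) Mass: 118.7 × 106 = 12,580 g.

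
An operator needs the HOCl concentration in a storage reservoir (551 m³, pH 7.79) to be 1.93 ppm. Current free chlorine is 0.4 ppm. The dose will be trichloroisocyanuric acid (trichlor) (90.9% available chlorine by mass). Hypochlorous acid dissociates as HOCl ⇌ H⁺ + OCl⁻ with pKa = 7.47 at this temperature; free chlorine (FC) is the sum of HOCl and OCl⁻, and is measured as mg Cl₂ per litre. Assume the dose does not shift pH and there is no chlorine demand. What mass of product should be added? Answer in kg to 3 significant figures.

Volume: 551 m³ = 551,000 L.
[OCl⁻]/[HOCl] = 10^(pH − pKa) = 10^(7.79 − 7.47) = 2.089; fraction as HOCl = 1/(1 + 2.089) = 0.3237.
Free chlorine required for 1.93 ppm HOCl: 1.93 / 0.3237 = 5.962 ppm.
FC to add: 5.962 − 0.4 = 5.562 mg/L as Cl₂.
Cl₂ equivalent: 5.562 mg/L × 551,000 L = 3065 g.
Product at 90.9% available Cl: 3065 / 0.909 = 3372 g.

3.37 kg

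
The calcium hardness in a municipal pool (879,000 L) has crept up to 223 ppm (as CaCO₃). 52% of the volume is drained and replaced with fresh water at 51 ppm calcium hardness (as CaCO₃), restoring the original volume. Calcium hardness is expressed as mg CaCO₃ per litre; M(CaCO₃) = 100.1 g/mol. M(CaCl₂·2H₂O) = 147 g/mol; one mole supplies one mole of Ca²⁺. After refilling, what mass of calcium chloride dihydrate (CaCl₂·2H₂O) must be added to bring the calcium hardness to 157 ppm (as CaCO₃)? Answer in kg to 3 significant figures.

30.3 kg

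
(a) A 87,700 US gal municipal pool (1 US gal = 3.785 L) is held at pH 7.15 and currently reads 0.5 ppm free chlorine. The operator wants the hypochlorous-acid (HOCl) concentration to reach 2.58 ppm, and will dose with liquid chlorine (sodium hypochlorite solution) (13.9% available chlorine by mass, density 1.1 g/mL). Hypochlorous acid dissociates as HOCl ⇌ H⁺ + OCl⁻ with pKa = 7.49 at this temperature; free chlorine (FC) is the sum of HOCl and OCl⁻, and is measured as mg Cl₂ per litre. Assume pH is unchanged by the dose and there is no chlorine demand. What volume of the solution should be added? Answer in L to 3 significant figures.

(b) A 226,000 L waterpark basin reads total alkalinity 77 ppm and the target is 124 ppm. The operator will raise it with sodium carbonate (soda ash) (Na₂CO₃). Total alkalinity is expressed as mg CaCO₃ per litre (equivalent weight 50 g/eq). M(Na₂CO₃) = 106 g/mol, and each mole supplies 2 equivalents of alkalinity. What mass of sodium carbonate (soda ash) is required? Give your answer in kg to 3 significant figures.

(a) 7.08 L; (b) 11.3 kg

(a) Volume: 87,700 US gal × 3.785 L/gal = 331,944 L.
(a) [OCl⁻]/[HOCl] = 10^(pH − pKa) = 10^(7.15 − 7.49) = 0.4571; fraction as HOCl = 1/(1 + 0.4571) = 0.6863.
(a) Free chlorine required for 2.58 ppm HOCl: 2.58 / 0.6863 = 3.759 ppm.
(a) FC to add: 3.759 − 0.5 = 3.259 mg/L as Cl₂.
(a) Cl₂ equivalent: 3.259 mg/L × 331,944 L = 1082 g.
(a) Product at 13.9% available Cl: 1082 / 0.139 = 7783 g.
(a) Volume: 7783 g ÷ 1.1 g/mL = 7076 mL.

(b) Alkalinity to add: (124 − 77) = 47 mg/L as CaCO₃ × 226,000 L = 10,620 g as CaCO₃.
(b) Equivalents: 10,620 g ÷ 50 g/eq = 212.4 eq.
(b) Each mole of Na₂CO₃ supplies 2 eq, so 212.4 / 2 = 106.2 mol.
(b) Mass: 106.2 mol × 106 g/mol = 11,260 g.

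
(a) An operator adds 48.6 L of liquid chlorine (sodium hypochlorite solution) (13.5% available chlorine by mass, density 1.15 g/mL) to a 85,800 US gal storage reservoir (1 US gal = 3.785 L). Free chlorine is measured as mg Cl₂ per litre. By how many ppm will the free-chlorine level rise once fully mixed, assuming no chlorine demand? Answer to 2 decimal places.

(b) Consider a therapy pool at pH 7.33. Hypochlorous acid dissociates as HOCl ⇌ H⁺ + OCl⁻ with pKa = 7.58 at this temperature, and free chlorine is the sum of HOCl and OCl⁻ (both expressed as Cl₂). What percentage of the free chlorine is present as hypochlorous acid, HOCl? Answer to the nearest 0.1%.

(a) Volume: 85,800 US gal × 3.785 L/gal = 324,753 L.
(a) Mass of solution: 48.6 L × 1000 mL/L × 1.15 g/mL = 55,890 g.
(a) Available chlorine delivered: 55,890 g × 0.135 = 7545 g as Cl₂.
(a) Concentration rise: 7545 g / 324,753 L = 23.23 mg/L = 23.23 ppm.

(b) [OCl⁻]/[HOCl] = 10^(pH − pKa) = 10^(7.33 − 7.58) = 10^-0.25 = 0.5623.
(b) Fraction as HOCl = 1 / (1 + 0.5623) = 0.6401.

(a) 23.23 ppm; (b) 64.0%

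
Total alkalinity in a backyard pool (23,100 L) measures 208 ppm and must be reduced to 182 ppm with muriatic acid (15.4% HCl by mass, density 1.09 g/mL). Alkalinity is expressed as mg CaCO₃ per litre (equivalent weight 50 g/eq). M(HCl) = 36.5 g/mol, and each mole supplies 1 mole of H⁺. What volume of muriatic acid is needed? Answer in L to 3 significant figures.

2.61 L

Alkalinity to neutralize: (208 − 182) = 26 mg/L as CaCO₃ × 23,100 L = 600.6 g as CaCO₃.
Equivalents of H⁺ required: 600.6 ÷ 50 g/eq = 12.01 eq = 12.01 mol HCl.
Mass of HCl: 12.01 × 36.5 = 438.4 g.
Mass of 15.4% solution: 438.4 / 0.154 = 2847 g.
Volume: 2847 g ÷ 1.09 g/mL = 2612 mL.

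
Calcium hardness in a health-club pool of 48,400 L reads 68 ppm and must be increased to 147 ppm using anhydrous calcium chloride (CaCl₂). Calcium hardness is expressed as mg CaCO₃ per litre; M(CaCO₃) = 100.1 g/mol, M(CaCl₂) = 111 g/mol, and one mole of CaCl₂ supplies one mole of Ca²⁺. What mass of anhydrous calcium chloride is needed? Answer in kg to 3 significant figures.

Hardness to add: (147 − 68) = 79 mg/L as CaCO₃ × 48,400 L = 3824 g as CaCO₃.
Moles of Ca²⁺ (1 mol Ca²⁺ ≡ 1 mol CaCO₃): 3824 / 100.1 g/mol = 38.2 mol.
Mass of CaCl₂: 38.2 × 111 = 4240 g.

4.24 kg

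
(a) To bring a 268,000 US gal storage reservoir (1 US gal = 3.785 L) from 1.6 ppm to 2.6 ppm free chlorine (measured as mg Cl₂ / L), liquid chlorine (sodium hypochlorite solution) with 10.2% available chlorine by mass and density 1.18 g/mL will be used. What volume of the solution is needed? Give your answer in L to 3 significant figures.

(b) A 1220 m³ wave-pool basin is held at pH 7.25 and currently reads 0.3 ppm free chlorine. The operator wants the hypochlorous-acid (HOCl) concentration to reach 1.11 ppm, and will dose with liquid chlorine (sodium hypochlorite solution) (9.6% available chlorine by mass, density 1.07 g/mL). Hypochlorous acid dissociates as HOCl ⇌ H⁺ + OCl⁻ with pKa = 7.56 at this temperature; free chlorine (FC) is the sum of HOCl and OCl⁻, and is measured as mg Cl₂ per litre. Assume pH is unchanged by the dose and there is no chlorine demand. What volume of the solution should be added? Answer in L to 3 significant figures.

(a) 8.43 L; (b) 16.1 L

(a) Volume: 268,000 US gal × 3.785 L/gal = 1,014,380 L.
(a) Chlorine deficit: 2.6 − 1.6 = 1 ppm = 1 mg/L as Cl₂.
(a) Cl₂ equivalent needed: 1 mg/L × 1,014,380 L = 1,014,000 mg = 1014 g.
(a) Product at 10.2% available chlorine: 1014 / 0.102 = 9945 g.
(a) Volume at density 1.18 g/mL: 9945 g ÷ 1.18 g/mL = 8428 mL.

(b) Volume: 1220 m³ = 1,220,000 L.
(b) [OCl⁻]/[HOCl] = 10^(pH − pKa) = 10^(7.25 − 7.56) = 0.4898; fraction as HOCl = 1/(1 + 0.4898) = 0.6712.
(b) Free chlorine required for 1.11 ppm HOCl: 1.11 / 0.6712 = 1.654 ppm.
(b) FC to add: 1.654 − 0.3 = 1.354 mg/L as Cl₂.
(b) Cl₂ equivalent: 1.354 mg/L × 1,220,000 L = 1651 g.
(b) Product at 9.6% available Cl: 1651 / 0.096 = 17,200 g.
(b) Volume: 17,200 g ÷ 1.07 g/mL = 16,080 mL.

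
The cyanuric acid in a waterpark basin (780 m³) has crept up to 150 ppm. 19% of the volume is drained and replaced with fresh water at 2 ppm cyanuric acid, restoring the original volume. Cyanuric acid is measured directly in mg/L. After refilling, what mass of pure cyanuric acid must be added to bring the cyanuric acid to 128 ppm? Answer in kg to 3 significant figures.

4.77 kg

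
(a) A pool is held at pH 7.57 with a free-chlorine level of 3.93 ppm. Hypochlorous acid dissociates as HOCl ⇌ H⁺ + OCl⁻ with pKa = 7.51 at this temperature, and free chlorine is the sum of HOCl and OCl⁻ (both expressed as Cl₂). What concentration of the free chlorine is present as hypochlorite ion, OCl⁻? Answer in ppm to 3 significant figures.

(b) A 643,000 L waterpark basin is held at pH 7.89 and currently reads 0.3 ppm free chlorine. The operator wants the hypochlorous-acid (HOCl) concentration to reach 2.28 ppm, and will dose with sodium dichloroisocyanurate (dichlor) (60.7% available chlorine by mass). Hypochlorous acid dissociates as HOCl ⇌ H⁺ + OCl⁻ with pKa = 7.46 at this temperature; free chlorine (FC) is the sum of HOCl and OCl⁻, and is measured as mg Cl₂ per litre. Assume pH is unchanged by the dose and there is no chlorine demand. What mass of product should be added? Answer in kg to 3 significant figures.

(a) 2.10 ppm; (b) 8.60 kg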